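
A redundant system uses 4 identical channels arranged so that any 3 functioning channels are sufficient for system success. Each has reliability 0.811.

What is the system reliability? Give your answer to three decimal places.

R = Σ_{i=3}^{4} C(4,i) p^i (1−p)^{4−i} with p = 0.811
C(4,3)·0.811^3·0.189^1 = 0.40326
C(4,4)·0.811^4·0.189^0 = 0.43260
Sum = 0.836

0.836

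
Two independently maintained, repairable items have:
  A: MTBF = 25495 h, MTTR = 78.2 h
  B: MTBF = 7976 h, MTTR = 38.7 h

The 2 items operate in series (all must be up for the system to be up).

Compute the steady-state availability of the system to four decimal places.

A(A) = MTBF/(MTBF+MTTR) = 25495/(25495+78.2) = 0.996942
A(B) = MTBF/(MTBF+MTTR) = 7976/(7976+38.7) = 0.995171
Series availability: 0.996942 × 0.995171 = 0.9921

0.9921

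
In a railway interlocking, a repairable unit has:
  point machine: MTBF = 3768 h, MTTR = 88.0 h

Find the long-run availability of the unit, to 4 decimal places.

0.9772

A(point machine) = MTBF/(MTBF+MTTR) = 3768/(3768+88.0) = 0.9772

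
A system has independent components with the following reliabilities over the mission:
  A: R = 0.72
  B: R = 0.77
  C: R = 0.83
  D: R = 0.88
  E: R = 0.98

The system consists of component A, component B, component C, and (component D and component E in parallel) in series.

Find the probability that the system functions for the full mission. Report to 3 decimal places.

Parallel (D and E): 1 − (1 − 0.88000)(1 − 0.98000) = 0.99760
Series (A, B, C, and [0.99760]): 0.72000 × 0.77000 × 0.83000 × 0.99760 = 0.459

0.459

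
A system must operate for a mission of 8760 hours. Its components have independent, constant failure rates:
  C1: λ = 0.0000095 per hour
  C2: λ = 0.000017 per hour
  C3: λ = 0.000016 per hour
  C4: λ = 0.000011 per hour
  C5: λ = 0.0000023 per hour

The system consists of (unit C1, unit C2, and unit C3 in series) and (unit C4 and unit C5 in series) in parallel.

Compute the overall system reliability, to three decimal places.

0.966

R(C1) = exp(−0.0000095 × 8760) = 0.92015
R(C2) = exp(−0.000017 × 8760) = 0.86164
R(C3) = exp(−0.000016 × 8760) = 0.86922
R(C4) = exp(−0.000011 × 8760) = 0.90814
R(C5) = exp(−0.0000023 × 8760) = 0.98005
Series (C1, C2, and C3): 0.92015 × 0.86164 × 0.86922 = 0.68915
Series (C4 and C5): 0.90814 × 0.98005 = 0.89002
Parallel ([0.68915] and [0.89002]): 1 − (1 − 0.68915)(1 − 0.89002) = 0.966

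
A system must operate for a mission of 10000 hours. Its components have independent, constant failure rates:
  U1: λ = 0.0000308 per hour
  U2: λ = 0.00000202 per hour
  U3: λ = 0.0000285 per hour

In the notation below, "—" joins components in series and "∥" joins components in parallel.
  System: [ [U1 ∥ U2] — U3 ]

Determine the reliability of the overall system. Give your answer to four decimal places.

0.7480

R(U1) = exp(−0.0000308 × 10000) = 0.734915
R(U2) = exp(−0.00000202 × 10000) = 0.980003
R(U3) = exp(−0.0000285 × 10000) = 0.752014
Parallel (U1 and U2): 1 − (1 − 0.734915)(1 − 0.980003) = 0.994699
Series ([0.994699] and U3): 0.994699 × 0.752014 = 0.7480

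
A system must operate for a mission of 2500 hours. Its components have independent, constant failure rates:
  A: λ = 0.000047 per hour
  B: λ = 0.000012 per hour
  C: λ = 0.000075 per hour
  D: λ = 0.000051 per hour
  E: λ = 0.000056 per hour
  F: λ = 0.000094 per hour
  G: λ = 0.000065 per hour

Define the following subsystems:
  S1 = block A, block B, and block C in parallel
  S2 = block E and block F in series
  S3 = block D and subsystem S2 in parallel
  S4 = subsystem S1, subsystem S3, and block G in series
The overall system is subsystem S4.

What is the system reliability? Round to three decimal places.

R(A) = exp(−0.000047 × 2500) = 0.88914
R(B) = exp(−0.000012 × 2500) = 0.97045
R(C) = exp(−0.000075 × 2500) = 0.82903
R(D) = exp(−0.000051 × 2500) = 0.88029
R(E) = exp(−0.000056 × 2500) = 0.86936
R(F) = exp(−0.000094 × 2500) = 0.79057
R(G) = exp(−0.000065 × 2500) = 0.85002
Parallel (A, B, and C): 1 − (1 − 0.88914)(1 − 0.97045)(1 − 0.82903) = 0.99944
Series (E and F): 0.86936 × 0.79057 = 0.68729
Parallel (D and [0.68729]): 1 − (1 − 0.88029)(1 − 0.68729) = 0.96257
Series ([0.99944], [0.96257], and G): 0.99944 × 0.96257 × 0.85002 = 0.818

0.818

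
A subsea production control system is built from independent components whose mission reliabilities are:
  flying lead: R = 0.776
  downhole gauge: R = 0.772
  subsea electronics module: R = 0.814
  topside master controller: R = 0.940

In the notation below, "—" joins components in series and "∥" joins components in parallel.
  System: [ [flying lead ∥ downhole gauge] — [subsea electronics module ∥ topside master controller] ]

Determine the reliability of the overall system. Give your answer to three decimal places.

Parallel (flying lead and downhole gauge): 1 − (1 − 0.77600)(1 − 0.77200) = 0.94893
Parallel (subsea electronics module and topside master controller): 1 − (1 − 0.81400)(1 − 0.94000) = 0.98884
Series ([0.94893] and [0.98884]): 0.94893 × 0.98884 = 0.938

0.938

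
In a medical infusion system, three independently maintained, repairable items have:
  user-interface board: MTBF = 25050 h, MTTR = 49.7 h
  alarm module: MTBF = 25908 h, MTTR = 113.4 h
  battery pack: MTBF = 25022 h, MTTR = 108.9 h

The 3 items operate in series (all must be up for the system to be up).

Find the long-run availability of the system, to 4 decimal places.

A(user-interface board) = MTBF/(MTBF+MTTR) = 25050/(25050+49.7) = 0.998020
A(alarm module) = MTBF/(MTBF+MTTR) = 25908/(25908+113.4) = 0.995642
A(battery pack) = MTBF/(MTBF+MTTR) = 25022/(25022+108.9) = 0.995667
Series availability: 0.998020 × 0.995642 × 0.995667 = 0.9894

0.9894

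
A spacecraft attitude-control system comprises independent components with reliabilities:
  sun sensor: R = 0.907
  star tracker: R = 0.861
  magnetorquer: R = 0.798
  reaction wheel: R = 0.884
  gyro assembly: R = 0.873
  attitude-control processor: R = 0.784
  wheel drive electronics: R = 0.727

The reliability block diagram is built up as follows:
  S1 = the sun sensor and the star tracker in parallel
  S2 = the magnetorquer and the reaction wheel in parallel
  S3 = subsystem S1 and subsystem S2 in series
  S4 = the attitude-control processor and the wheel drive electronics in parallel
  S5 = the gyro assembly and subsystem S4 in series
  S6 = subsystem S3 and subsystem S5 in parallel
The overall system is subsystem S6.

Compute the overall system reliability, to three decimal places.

0.994

Parallel (sun sensor and star tracker): 1 − (1 − 0.90700)(1 − 0.86100) = 0.98707
Parallel (magnetorquer and reaction wheel): 1 − (1 − 0.79800)(1 − 0.88400) = 0.97657
Series ([0.98707] and [0.97657]): 0.98707 × 0.97657 = 0.96394
Parallel (attitude-control processor and wheel drive electronics): 1 − (1 − 0.78400)(1 − 0.72700) = 0.94103
Series (gyro assembly and [0.94103]): 0.87300 × 0.94103 = 0.82152
Parallel ([0.96394] and [0.82152]): 1 − (1 − 0.96394)(1 − 0.82152) = 0.994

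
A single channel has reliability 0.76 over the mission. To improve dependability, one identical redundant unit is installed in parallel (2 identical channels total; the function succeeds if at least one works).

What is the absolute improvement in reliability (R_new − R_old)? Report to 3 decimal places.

R_before = 0.76
R_after = 1 − (1 − 0.76)^2 = 0.942
ΔR = 0.942 − 0.76 = 0.182

0.182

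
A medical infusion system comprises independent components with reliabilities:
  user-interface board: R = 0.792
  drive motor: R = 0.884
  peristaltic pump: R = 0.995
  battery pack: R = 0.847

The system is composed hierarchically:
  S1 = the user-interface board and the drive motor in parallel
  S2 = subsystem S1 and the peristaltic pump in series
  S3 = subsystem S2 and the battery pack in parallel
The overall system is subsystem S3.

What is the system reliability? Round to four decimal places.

0.9956

Parallel (user-interface board and drive motor): 1 − (1 − 0.792000)(1 − 0.884000) = 0.975872
Series ([0.975872] and peristaltic pump): 0.975872 × 0.995000 = 0.970993
Parallel ([0.970993] and battery pack): 1 − (1 − 0.970993)(1 − 0.847000) = 0.9956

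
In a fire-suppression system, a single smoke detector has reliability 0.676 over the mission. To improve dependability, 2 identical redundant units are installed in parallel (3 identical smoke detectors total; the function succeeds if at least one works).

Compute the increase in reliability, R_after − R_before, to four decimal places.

R_before = 0.676
R_after = 1 − (1 − 0.676)^3 = 0.9660
ΔR = 0.9660 − 0.676 = 0.2900

0.2900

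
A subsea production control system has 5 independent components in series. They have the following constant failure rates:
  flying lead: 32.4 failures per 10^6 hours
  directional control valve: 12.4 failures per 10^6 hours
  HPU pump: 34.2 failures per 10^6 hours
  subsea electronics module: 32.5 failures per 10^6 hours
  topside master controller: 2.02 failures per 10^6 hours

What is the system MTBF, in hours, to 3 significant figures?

Series of exponential components: λ_sys = Σ λ_i
λ_sys = 0.0000324 + 0.0000124 + 0.0000342 + 0.0000325 + 0.00000202 = 1.1352e-04 /h
MTBF = 1 / λ_sys = 8810 h

8810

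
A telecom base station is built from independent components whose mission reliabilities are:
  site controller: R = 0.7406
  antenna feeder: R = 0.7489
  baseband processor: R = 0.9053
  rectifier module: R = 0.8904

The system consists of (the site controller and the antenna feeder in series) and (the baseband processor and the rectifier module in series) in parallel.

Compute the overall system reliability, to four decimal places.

Series (site controller and antenna feeder): 0.740600 × 0.748900 = 0.554635
Series (baseband processor and rectifier module): 0.905300 × 0.890400 = 0.806079
Parallel ([0.554635] and [0.806079]): 1 − (1 − 0.554635)(1 − 0.806079) = 0.9136

0.9136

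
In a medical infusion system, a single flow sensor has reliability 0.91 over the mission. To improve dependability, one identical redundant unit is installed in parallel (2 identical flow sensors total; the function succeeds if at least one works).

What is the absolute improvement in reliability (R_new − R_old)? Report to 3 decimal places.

R_before = 0.91
R_after = 1 − (1 − 0.91)^2 = 0.992
ΔR = 0.992 − 0.91 = 0.082

0.082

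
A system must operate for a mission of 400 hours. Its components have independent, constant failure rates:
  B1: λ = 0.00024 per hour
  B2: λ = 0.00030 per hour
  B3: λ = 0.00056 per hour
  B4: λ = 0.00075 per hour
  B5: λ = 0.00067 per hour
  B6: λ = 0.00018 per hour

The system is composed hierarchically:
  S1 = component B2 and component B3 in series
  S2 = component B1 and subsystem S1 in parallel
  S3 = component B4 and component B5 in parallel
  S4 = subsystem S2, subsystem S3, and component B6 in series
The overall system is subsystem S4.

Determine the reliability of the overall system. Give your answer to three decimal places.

R(B1) = exp(−0.00024 × 400) = 0.90846
R(B2) = exp(−0.00030 × 400) = 0.88692
R(B3) = exp(−0.00056 × 400) = 0.79932
R(B4) = exp(−0.00075 × 400) = 0.74082
R(B5) = exp(−0.00067 × 400) = 0.76491
R(B6) = exp(−0.00018 × 400) = 0.93053
Series (B2 and B3): 0.88692 × 0.79932 = 0.70893
Parallel (B1 and [0.70893]): 1 − (1 − 0.90846)(1 − 0.70893) = 0.97336
Parallel (B4 and B5): 1 − (1 − 0.74082)(1 − 0.76491) = 0.93907
Series ([0.97336], [0.93907], and B6): 0.97336 × 0.93907 × 0.93053 = 0.851

0.851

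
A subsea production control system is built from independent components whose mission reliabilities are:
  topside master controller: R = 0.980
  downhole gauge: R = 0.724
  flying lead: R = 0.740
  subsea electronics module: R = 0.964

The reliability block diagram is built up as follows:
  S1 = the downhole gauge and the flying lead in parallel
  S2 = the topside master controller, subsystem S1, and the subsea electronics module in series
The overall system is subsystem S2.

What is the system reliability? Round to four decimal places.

0.8769

Parallel (downhole gauge and flying lead): 1 − (1 − 0.724000)(1 − 0.740000) = 0.928240
Series (topside master controller, [0.928240], and subsea electronics module): 0.980000 × 0.928240 × 0.964000 = 0.8769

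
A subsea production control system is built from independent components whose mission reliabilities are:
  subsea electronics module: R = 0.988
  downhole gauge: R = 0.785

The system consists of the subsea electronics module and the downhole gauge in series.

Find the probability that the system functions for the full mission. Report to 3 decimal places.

0.776

Series (subsea electronics module and downhole gauge): 0.98800 × 0.78500 = 0.776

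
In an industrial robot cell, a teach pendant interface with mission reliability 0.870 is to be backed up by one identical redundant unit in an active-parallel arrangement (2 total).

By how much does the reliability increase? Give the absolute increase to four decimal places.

R_before = 0.870
R_after = 1 − (1 − 0.870)^2 = 0.9831
ΔR = 0.9831 − 0.870 = 0.1131

0.1131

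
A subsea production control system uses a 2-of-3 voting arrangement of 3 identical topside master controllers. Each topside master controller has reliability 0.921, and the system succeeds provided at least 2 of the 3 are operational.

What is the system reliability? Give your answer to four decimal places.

R = Σ_{i=2}^{3} C(3,i) p^i (1−p)^{3−i} with p = 0.921
C(3,2)·0.921^2·0.079^1 = 0.201033
C(3,3)·0.921^3·0.079^0 = 0.781230
Sum = 0.9823

0.9823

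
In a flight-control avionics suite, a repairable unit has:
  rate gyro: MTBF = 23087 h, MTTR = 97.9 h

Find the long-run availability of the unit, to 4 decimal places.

0.9958

A(rate gyro) = MTBF/(MTBF+MTTR) = 23087/(23087+97.9) = 0.9958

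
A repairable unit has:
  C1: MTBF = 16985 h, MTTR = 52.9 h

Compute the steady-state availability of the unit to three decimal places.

0.997

A(C1) = MTBF/(MTBF+MTTR) = 16985/(16985+52.9) = 0.997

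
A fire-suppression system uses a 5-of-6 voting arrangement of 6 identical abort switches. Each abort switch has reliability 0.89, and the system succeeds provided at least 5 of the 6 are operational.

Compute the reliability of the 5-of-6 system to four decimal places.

0.8655

R = Σ_{i=5}^{6} C(6,i) p^i (1−p)^{6−i} with p = 0.89
C(6,5)·0.89^5·0.11^1 = 0.368548
C(6,6)·0.89^6·0.11^0 = 0.496981
Sum = 0.8655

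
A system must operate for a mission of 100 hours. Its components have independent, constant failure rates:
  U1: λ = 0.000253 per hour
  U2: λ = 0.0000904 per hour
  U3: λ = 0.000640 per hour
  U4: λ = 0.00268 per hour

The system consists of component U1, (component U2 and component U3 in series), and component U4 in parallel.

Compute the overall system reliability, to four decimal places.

0.9996

R(U1) = exp(−0.000253 × 100) = 0.975017
R(U2) = exp(−0.0000904 × 100) = 0.991001
R(U3) = exp(−0.000640 × 100) = 0.938005
R(U4) = exp(−0.00268 × 100) = 0.764908
Series (U2 and U3): 0.991001 × 0.938005 = 0.929564
Parallel (U1, [0.929564], and U4): 1 − (1 − 0.975017)(1 − 0.929564)(1 − 0.764908) = 0.9996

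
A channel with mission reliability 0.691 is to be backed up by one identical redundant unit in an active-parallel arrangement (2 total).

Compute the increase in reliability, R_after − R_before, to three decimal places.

R_before = 0.691
R_after = 1 − (1 − 0.691)^2 = 0.905
ΔR = 0.905 − 0.691 = 0.214

0.214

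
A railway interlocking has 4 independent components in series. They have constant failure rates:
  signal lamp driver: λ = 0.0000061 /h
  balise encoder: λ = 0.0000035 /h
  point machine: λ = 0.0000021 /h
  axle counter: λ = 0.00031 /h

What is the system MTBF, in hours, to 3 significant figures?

3110

Series of exponential components: λ_sys = Σ λ_i
λ_sys = 0.0000061 + 0.0000035 + 0.0000021 + 0.00031 = 3.2170e-04 /h
MTBF = 1 / λ_sys = 3110 h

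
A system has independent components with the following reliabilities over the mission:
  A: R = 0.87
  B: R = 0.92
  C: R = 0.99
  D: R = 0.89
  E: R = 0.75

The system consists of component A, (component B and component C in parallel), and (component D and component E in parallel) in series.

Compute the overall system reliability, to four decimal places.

Parallel (B and C): 1 − (1 − 0.920000)(1 − 0.990000) = 0.999200
Parallel (D and E): 1 − (1 − 0.890000)(1 − 0.750000) = 0.972500
Series (A, [0.999200], and [0.972500]): 0.870000 × 0.999200 × 0.972500 = 0.8454

0.8454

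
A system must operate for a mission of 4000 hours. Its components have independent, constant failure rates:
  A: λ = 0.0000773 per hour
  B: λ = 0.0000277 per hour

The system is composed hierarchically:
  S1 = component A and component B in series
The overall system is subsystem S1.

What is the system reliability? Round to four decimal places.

0.6570

R(A) = exp(−0.0000773 × 4000) = 0.734034
R(B) = exp(−0.0000277 × 4000) = 0.895118
Series (A and B): 0.734034 × 0.895118 = 0.6570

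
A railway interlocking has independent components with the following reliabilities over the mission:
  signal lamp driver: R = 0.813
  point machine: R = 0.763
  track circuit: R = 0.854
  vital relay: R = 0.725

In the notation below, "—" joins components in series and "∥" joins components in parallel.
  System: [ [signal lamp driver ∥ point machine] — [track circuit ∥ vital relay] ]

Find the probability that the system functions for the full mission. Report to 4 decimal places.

0.9173

Parallel (signal lamp driver and point machine): 1 − (1 − 0.813000)(1 − 0.763000) = 0.955681
Parallel (track circuit and vital relay): 1 − (1 − 0.854000)(1 − 0.725000) = 0.959850
Series ([0.955681] and [0.959850]): 0.955681 × 0.959850 = 0.9173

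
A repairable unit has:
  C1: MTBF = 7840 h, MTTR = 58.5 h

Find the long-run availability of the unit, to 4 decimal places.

A(C1) = MTBF/(MTBF+MTTR) = 7840/(7840+58.5) = 0.9926

0.9926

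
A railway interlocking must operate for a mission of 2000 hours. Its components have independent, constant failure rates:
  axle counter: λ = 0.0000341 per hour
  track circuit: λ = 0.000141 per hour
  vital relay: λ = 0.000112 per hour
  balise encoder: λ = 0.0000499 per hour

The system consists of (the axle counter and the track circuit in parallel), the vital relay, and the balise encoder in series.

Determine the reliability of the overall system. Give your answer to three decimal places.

R(axle counter) = exp(−0.0000341 × 2000) = 0.93407
R(track circuit) = exp(−0.000141 × 2000) = 0.75427
R(vital relay) = exp(−0.000112 × 2000) = 0.79932
R(balise encoder) = exp(−0.0000499 × 2000) = 0.90502
Parallel (axle counter and track circuit): 1 − (1 − 0.93407)(1 − 0.75427) = 0.98380
Series ([0.98380], vital relay, and balise encoder): 0.98380 × 0.79932 × 0.90502 = 0.712

0.712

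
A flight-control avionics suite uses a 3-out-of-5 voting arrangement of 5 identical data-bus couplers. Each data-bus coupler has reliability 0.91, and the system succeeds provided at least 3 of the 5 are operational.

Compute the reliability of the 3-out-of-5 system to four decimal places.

0.9937

R = Σ_{i=3}^{5} C(5,i) p^i (1−p)^{5−i} with p = 0.91
C(5,3)·0.91^3·0.09^2 = 0.061039
C(5,4)·0.91^4·0.09^1 = 0.308587
C(5,5)·0.91^5·0.09^0 = 0.624032
Sum = 0.9937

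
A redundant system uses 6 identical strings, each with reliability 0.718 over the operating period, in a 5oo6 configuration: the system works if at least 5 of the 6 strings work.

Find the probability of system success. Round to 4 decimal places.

0.4599

R = Σ_{i=5}^{6} C(6,i) p^i (1−p)^{6−i} with p = 0.718
C(6,5)·0.718^5·0.282^1 = 0.322866
C(6,6)·0.718^6·0.282^0 = 0.137008
Sum = 0.4599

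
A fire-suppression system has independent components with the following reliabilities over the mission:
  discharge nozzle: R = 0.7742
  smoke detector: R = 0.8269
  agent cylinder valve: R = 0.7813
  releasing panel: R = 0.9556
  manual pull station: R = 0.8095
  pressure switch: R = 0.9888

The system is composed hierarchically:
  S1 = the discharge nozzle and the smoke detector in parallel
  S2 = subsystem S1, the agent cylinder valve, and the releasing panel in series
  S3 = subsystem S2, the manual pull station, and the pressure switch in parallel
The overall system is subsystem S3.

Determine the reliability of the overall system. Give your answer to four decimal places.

Parallel (discharge nozzle and smoke detector): 1 − (1 − 0.774200)(1 − 0.826900) = 0.960914
Series ([0.960914], agent cylinder valve, and releasing panel): 0.960914 × 0.781300 × 0.955600 = 0.717428
Parallel ([0.717428], manual pull station, and pressure switch): 1 − (1 − 0.717428)(1 − 0.809500)(1 − 0.988800) = 0.9994

0.9994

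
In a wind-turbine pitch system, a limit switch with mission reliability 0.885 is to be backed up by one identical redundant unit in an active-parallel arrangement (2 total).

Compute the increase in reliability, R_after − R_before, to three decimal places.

0.102

R_before = 0.885
R_after = 1 − (1 − 0.885)^2 = 0.987
ΔR = 0.987 − 0.885 = 0.102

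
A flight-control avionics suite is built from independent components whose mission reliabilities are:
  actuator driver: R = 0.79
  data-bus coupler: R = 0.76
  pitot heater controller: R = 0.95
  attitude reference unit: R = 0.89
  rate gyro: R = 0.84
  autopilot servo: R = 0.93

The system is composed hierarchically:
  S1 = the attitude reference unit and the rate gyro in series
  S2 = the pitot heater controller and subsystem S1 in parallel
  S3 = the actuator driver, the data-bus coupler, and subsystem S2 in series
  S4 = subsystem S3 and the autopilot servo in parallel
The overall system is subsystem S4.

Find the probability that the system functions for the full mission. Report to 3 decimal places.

Series (attitude reference unit and rate gyro): 0.89000 × 0.84000 = 0.74760
Parallel (pitot heater controller and [0.74760]): 1 − (1 − 0.95000)(1 − 0.74760) = 0.98738
Series (actuator driver, data-bus coupler, and [0.98738]): 0.79000 × 0.76000 × 0.98738 = 0.59282
Parallel ([0.59282] and autopilot servo): 1 − (1 − 0.59282)(1 − 0.93000) = 0.971

0.971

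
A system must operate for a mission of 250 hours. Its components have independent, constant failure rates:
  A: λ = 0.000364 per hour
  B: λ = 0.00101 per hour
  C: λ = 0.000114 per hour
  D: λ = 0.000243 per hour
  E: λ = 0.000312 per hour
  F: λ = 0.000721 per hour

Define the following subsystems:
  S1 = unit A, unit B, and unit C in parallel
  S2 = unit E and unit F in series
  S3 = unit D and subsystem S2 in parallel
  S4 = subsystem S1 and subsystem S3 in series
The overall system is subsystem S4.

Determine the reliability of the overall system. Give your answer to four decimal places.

R(A) = exp(−0.000364 × 250) = 0.913018
R(B) = exp(−0.00101 × 250) = 0.776856
R(C) = exp(−0.000114 × 250) = 0.971902
R(D) = exp(−0.000243 × 250) = 0.941058
R(E) = exp(−0.000312 × 250) = 0.924964
R(F) = exp(−0.000721 × 250) = 0.835061
Parallel (A, B, and C): 1 − (1 − 0.913018)(1 − 0.776856)(1 − 0.971902) = 0.999455
Series (E and F): 0.924964 × 0.835061 = 0.772401
Parallel (D and [0.772401]): 1 − (1 − 0.941058)(1 − 0.772401) = 0.986585
Series ([0.999455] and [0.986585]): 0.999455 × 0.986585 = 0.9860

0.9860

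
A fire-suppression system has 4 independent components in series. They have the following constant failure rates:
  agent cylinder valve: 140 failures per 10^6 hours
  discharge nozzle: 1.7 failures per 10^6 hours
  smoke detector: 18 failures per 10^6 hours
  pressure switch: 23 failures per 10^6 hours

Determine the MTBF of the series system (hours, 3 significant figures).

Series of exponential components: λ_sys = Σ λ_i
λ_sys = 0.00014 + 0.0000017 + 0.000018 + 0.000023 = 1.8270e-04 /h
MTBF = 1 / λ_sys = 5470 h

5470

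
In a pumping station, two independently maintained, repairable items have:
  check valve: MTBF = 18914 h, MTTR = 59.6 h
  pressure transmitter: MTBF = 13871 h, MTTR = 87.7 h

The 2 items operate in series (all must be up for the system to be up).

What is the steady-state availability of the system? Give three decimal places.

A(check valve) = MTBF/(MTBF+MTTR) = 18914/(18914+59.6) = 0.996859
A(pressure transmitter) = MTBF/(MTBF+MTTR) = 13871/(13871+87.7) = 0.993717
Series availability: 0.996859 × 0.993717 = 0.991

0.991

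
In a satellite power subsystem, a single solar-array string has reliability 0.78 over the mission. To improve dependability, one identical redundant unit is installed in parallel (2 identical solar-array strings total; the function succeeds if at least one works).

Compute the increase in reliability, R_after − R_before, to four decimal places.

R_before = 0.78
R_after = 1 − (1 − 0.78)^2 = 0.9516
ΔR = 0.9516 − 0.78 = 0.1716

0.1716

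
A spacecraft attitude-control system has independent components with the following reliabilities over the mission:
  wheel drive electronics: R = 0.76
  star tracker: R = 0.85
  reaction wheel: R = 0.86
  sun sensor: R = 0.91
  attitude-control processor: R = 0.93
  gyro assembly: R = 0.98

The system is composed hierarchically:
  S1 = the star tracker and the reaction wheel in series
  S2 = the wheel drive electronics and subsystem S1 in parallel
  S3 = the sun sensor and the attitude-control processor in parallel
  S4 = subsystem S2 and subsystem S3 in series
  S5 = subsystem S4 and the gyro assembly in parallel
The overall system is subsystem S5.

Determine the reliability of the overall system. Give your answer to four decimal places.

Series (star tracker and reaction wheel): 0.850000 × 0.860000 = 0.731000
Parallel (wheel drive electronics and [0.731000]): 1 − (1 − 0.760000)(1 − 0.731000) = 0.935440
Parallel (sun sensor and attitude-control processor): 1 − (1 − 0.910000)(1 − 0.930000) = 0.993700
Series ([0.935440] and [0.993700]): 0.935440 × 0.993700 = 0.929547
Parallel ([0.929547] and gyro assembly): 1 − (1 − 0.929547)(1 − 0.980000) = 0.9986

0.9986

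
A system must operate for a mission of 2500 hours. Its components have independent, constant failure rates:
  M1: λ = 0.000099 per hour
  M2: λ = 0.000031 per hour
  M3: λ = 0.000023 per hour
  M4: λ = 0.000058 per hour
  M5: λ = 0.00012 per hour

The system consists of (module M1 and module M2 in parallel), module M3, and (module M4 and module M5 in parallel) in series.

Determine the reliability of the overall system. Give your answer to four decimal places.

0.8962

R(M1) = exp(−0.000099 × 2500) = 0.780750
R(M2) = exp(−0.000031 × 2500) = 0.925427
R(M3) = exp(−0.000023 × 2500) = 0.944122
R(M4) = exp(−0.000058 × 2500) = 0.865022
R(M5) = exp(−0.00012 × 2500) = 0.740818
Parallel (M1 and M2): 1 − (1 − 0.780750)(1 − 0.925427) = 0.983650
Parallel (M4 and M5): 1 − (1 − 0.865022)(1 − 0.740818) = 0.965016
Series ([0.983650], M3, and [0.965016]): 0.983650 × 0.944122 × 0.965016 = 0.8962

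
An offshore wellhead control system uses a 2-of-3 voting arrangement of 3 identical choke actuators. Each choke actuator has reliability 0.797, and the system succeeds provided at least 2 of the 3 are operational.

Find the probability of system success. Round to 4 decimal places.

R = Σ_{i=2}^{3} C(3,i) p^i (1−p)^{3−i} with p = 0.797
C(3,2)·0.797^2·0.203^1 = 0.386842
C(3,3)·0.797^3·0.203^0 = 0.506262
Sum = 0.8931

0.8931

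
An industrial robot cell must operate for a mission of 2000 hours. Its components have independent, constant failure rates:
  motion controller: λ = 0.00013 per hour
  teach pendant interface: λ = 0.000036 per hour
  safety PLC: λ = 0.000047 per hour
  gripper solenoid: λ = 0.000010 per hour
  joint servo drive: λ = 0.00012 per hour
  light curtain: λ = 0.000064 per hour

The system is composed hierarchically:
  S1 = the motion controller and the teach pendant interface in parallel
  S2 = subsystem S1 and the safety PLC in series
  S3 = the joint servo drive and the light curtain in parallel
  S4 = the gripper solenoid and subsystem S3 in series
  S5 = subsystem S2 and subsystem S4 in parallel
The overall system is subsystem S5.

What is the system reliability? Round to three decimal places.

0.995

R(motion controller) = exp(−0.00013 × 2000) = 0.77105
R(teach pendant interface) = exp(−0.000036 × 2000) = 0.93053
R(safety PLC) = exp(−0.000047 × 2000) = 0.91028
R(gripper solenoid) = exp(−0.000010 × 2000) = 0.98020
R(joint servo drive) = exp(−0.00012 × 2000) = 0.78663
R(light curtain) = exp(−0.000064 × 2000) = 0.87985
Parallel (motion controller and teach pendant interface): 1 − (1 − 0.77105)(1 − 0.93053) = 0.98409
Series ([0.98409] and safety PLC): 0.98409 × 0.91028 = 0.89580
Parallel (joint servo drive and light curtain): 1 − (1 − 0.78663)(1 − 0.87985) = 0.97436
Series (gripper solenoid and [0.97436]): 0.98020 × 0.97436 = 0.95507
Parallel ([0.89580] and [0.95507]): 1 − (1 − 0.89580)(1 − 0.95507) = 0.995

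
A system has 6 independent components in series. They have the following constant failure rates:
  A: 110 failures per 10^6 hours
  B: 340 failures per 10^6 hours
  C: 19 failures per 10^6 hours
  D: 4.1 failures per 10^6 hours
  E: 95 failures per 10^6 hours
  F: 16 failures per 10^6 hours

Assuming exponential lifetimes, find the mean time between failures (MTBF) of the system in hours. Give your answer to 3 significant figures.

Series of exponential components: λ_sys = Σ λ_i
λ_sys = 0.00011 + 0.00034 + 0.000019 + 0.0000041 + 0.000095 + 0.000016 = 5.8410e-04 /h
MTBF = 1 / λ_sys = 1710 h

1710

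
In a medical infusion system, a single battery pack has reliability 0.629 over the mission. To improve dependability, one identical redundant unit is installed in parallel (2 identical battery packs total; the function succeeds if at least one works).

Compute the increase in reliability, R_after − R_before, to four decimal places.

R_before = 0.629
R_after = 1 − (1 − 0.629)^2 = 0.8624
ΔR = 0.8624 − 0.629 = 0.2334

0.2334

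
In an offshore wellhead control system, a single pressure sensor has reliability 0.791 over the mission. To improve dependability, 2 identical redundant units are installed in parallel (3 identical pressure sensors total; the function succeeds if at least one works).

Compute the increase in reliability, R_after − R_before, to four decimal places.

R_before = 0.791
R_after = 1 − (1 − 0.791)^3 = 0.9909
ΔR = 0.9909 − 0.791 = 0.1999

0.1999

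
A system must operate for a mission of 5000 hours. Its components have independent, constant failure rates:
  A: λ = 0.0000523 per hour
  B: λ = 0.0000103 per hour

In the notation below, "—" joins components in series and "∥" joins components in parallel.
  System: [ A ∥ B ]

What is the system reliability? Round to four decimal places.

0.9884

R(A) = exp(−0.0000523 × 5000) = 0.769896
R(B) = exp(−0.0000103 × 5000) = 0.949804
Parallel (A and B): 1 − (1 − 0.769896)(1 − 0.949804) = 0.9884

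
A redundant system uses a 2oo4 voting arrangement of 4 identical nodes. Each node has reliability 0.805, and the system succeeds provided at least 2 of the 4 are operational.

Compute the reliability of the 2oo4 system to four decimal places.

0.9747

R = Σ_{i=2}^{4} C(4,i) p^i (1−p)^{4−i} with p = 0.805
C(4,2)·0.805^2·0.195^2 = 0.147847
C(4,3)·0.805^3·0.195^1 = 0.406895
C(4,4)·0.805^4·0.195^0 = 0.419936
Sum = 0.9747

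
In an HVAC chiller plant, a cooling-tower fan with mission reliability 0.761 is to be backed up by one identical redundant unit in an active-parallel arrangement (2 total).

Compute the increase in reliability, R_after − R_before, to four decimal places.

R_before = 0.761
R_after = 1 − (1 − 0.761)^2 = 0.9429
ΔR = 0.9429 − 0.761 = 0.1819

0.1819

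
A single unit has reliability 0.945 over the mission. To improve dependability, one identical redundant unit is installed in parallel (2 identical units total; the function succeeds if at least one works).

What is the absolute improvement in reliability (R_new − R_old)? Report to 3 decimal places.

R_before = 0.945
R_after = 1 − (1 − 0.945)^2 = 0.997
ΔR = 0.997 − 0.945 = 0.052

0.052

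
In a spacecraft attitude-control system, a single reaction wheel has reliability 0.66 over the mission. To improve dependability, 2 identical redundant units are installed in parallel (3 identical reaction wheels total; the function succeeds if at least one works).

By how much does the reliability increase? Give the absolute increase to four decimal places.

0.3007

R_before = 0.66
R_after = 1 − (1 − 0.66)^3 = 0.9607
ΔR = 0.9607 − 0.66 = 0.3007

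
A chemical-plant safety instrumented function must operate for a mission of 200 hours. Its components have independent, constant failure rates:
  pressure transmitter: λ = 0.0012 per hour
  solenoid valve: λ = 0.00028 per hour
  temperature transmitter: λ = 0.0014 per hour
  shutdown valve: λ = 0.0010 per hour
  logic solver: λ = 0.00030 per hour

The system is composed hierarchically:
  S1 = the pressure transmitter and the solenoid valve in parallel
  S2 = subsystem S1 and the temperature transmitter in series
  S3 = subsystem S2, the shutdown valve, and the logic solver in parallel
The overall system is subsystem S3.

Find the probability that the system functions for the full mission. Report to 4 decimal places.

R(pressure transmitter) = exp(−0.0012 × 200) = 0.786628
R(solenoid valve) = exp(−0.00028 × 200) = 0.945539
R(temperature transmitter) = exp(−0.0014 × 200) = 0.755784
R(shutdown valve) = exp(−0.0010 × 200) = 0.818731
R(logic solver) = exp(−0.00030 × 200) = 0.941765
Parallel (pressure transmitter and solenoid valve): 1 − (1 − 0.786628)(1 − 0.945539) = 0.988380
Series ([0.988380] and temperature transmitter): 0.988380 × 0.755784 = 0.747002
Parallel ([0.747002], shutdown valve, and logic solver): 1 − (1 − 0.747002)(1 − 0.818731)(1 − 0.941765) = 0.9973

0.9973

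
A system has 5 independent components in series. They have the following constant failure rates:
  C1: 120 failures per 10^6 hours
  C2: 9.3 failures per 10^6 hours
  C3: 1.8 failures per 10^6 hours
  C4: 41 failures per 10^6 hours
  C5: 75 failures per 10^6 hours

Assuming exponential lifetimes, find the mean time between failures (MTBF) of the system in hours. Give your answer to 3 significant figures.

Series of exponential components: λ_sys = Σ λ_i
λ_sys = 0.00012 + 0.0000093 + 0.0000018 + 0.000041 + 0.000075 = 2.4710e-04 /h
MTBF = 1 / λ_sys = 4050 h

4050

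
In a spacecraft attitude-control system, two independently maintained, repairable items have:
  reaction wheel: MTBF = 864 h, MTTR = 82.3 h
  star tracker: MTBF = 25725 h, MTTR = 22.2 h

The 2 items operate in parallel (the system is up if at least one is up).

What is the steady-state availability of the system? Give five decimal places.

A(reaction wheel) = MTBF/(MTBF+MTTR) = 864/(864+82.3) = 0.913030
A(star tracker) = MTBF/(MTBF+MTTR) = 25725/(25725+22.2) = 0.999138
Parallel availability: 1 − (1 − 0.913030)(1 − 0.999138) = 0.99993

0.99993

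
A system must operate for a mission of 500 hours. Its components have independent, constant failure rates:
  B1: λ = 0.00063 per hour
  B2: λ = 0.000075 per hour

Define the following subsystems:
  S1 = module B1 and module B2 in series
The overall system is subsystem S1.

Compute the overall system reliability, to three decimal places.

0.703

R(B1) = exp(−0.00063 × 500) = 0.72979
R(B2) = exp(−0.000075 × 500) = 0.96319
Series (B1 and B2): 0.72979 × 0.96319 = 0.703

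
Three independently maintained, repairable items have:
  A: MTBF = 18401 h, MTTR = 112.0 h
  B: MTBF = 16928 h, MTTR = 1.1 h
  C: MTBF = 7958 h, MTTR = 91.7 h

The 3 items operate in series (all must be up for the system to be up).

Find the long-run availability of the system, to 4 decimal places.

A(A) = MTBF/(MTBF+MTTR) = 18401/(18401+112.0) = 0.993950
A(B) = MTBF/(MTBF+MTTR) = 16928/(16928+1.1) = 0.999935
A(C) = MTBF/(MTBF+MTTR) = 7958/(7958+91.7) = 0.988608
Series availability: 0.993950 × 0.999935 × 0.988608 = 0.9826

0.9826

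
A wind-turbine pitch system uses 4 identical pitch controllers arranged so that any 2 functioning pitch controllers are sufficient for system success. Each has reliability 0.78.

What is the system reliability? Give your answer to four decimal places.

R = Σ_{i=2}^{4} C(4,i) p^i (1−p)^{4−i} with p = 0.78
C(4,2)·0.78^2·0.22^2 = 0.176679
C(4,3)·0.78^3·0.22^1 = 0.417606
C(4,4)·0.78^4·0.22^0 = 0.370151
Sum = 0.9644

0.9644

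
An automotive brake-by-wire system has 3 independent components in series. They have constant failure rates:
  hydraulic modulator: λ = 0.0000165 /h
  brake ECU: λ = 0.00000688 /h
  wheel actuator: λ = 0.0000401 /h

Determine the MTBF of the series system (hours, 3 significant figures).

Series of exponential components: λ_sys = Σ λ_i
λ_sys = 0.0000165 + 0.00000688 + 0.0000401 = 6.3480e-05 /h
MTBF = 1 / λ_sys = 15800 h

15800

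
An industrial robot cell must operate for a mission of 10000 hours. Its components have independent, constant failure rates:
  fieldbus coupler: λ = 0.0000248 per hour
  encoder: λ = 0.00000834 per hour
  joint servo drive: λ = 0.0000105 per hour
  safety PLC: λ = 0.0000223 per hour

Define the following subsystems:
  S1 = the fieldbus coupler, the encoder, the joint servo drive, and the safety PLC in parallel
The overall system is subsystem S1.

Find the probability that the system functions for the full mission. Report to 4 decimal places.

0.9996

R(fieldbus coupler) = exp(−0.0000248 × 10000) = 0.780360
R(encoder) = exp(−0.00000834 × 10000) = 0.919983
R(joint servo drive) = exp(−0.0000105 × 10000) = 0.900325
R(safety PLC) = exp(−0.0000223 × 10000) = 0.800115
Parallel (fieldbus coupler, encoder, joint servo drive, and safety PLC): 1 − (1 − 0.780360)(1 − 0.919983)(1 − 0.900325)(1 − 0.800115) = 0.9996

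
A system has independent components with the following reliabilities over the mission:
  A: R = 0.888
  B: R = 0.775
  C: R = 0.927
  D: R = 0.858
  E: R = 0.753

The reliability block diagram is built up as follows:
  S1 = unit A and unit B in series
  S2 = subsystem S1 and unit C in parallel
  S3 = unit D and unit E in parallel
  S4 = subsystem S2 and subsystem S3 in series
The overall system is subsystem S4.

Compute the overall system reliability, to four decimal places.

0.9430

Series (A and B): 0.888000 × 0.775000 = 0.688200
Parallel ([0.688200] and C): 1 − (1 − 0.688200)(1 − 0.927000) = 0.977239
Parallel (D and E): 1 − (1 − 0.858000)(1 − 0.753000) = 0.964926
Series ([0.977239] and [0.964926]): 0.977239 × 0.964926 = 0.9430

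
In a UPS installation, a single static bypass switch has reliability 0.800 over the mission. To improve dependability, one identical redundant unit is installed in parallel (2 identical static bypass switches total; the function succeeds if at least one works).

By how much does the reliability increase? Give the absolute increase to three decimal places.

R_before = 0.800
R_after = 1 − (1 − 0.800)^2 = 0.960
ΔR = 0.960 − 0.800 = 0.160

0.160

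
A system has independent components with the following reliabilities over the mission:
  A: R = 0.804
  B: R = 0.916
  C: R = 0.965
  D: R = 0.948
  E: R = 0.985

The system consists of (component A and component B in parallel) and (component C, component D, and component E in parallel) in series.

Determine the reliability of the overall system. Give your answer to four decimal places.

0.9835

Parallel (A and B): 1 − (1 − 0.804000)(1 − 0.916000) = 0.983536
Parallel (C, D, and E): 1 − (1 − 0.965000)(1 − 0.948000)(1 − 0.985000) = 0.999973
Series ([0.983536] and [0.999973]): 0.983536 × 0.999973 = 0.9835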